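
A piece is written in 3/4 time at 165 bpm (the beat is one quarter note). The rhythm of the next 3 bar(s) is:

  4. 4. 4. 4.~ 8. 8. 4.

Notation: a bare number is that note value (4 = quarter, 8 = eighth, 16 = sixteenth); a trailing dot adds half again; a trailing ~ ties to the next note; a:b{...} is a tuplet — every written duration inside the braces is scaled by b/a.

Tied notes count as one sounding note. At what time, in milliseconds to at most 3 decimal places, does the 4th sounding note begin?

note 4 onset = 9/2b = 1636.364ms

1. 0.0ms @ 0 + 545.455ms (3/2)
2. 545.455ms @ 3/2 + 545.455ms (3/2)
3. 1090.909ms @ 3 + 545.455ms (3/2)
4. 1636.364ms @ 9/2 + 818.182ms (9/4)
5. 2454.545ms @ 27/4 + 272.727ms (3/4)
6. 2727.273ms @ 15/2 + 545.455ms (3/2)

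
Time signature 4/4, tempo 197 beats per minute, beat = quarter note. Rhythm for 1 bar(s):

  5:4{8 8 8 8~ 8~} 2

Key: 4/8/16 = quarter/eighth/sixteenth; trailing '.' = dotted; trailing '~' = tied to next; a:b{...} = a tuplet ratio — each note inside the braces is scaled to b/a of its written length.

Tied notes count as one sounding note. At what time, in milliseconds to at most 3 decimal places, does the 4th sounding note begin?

1. 0.0ms @ 0 + 121.827ms (2/5)
2. 121.827ms @ 2/5 + 121.827ms (2/5)
3. 243.655ms @ 4/5 + 121.827ms (2/5)
4. 365.482ms @ 6/5 + 852.792ms (14/5)

note 4 onset = 6/5b = 365.482ms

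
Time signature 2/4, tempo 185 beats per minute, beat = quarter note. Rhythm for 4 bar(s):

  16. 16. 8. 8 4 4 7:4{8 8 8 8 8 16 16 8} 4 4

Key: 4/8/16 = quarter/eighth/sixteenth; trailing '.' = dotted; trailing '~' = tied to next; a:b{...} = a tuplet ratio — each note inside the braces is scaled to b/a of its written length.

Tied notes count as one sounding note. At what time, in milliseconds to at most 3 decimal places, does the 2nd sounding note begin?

1. 0.0ms @ 0 + 121.622ms (3/8)
2. 121.622ms @ 3/8 + 121.622ms (3/8)
3. 243.243ms @ 3/4 + 243.243ms (3/4)
4. 486.486ms @ 3/2 + 162.162ms (1/2)
5. 648.649ms @ 2 + 324.324ms (1)
6. 972.973ms @ 3 + 324.324ms (1)
7. 1297.297ms @ 4 + 92.664ms (2/7)
8. 1389.961ms @ 30/7 + 92.664ms (2/7)
9. 1482.625ms @ 32/7 + 92.664ms (2/7)
10. 1575.29ms @ 34/7 + 92.664ms (2/7)
11. 1667.954ms @ 36/7 + 92.664ms (2/7)
12. 1760.618ms @ 38/7 + 46.332ms (1/7)
13. 1806.95ms @ 39/7 + 46.332ms (1/7)
14. 1853.282ms @ 40/7 + 92.664ms (2/7)
15. 1945.946ms @ 6 + 324.324ms (1)
16. 2270.27ms @ 7 + 324.324ms (1)

note 2 onset = 3/8b = 121.622ms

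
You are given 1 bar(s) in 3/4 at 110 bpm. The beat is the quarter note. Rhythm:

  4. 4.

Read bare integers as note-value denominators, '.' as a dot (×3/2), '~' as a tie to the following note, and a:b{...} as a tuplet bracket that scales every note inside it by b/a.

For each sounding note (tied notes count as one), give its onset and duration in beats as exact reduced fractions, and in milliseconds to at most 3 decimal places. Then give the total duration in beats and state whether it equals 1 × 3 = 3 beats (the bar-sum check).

1) 0.0ms=0b +818.182ms=3/2b
2) 818.182ms=3/2b +818.182ms=3/2b
Σ=3b of 3 (110bpm 3/4) — PASS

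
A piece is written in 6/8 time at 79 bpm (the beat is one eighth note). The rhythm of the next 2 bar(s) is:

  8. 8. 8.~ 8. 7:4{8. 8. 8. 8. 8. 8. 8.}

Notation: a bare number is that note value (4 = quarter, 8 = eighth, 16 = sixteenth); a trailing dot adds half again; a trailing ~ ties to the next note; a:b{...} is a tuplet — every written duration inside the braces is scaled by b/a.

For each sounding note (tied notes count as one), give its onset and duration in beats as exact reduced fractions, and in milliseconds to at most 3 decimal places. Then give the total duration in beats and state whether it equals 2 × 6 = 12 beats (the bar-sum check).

1) 0.0ms=0b +1139.241ms=3/2b
2) 1139.241ms=3/2b +1139.241ms=3/2b
3) 2278.481ms=3b +2278.481ms=3b
4) 4556.962ms=6b +650.995ms=6/7b
5) 5207.957ms=48/7b +650.995ms=6/7b
6) 5858.951ms=54/7b +650.995ms=6/7b
7) 6509.946ms=60/7b +650.995ms=6/7b
8) 7160.94ms=66/7b +650.995ms=6/7b
9) 7811.935ms=72/7b +650.995ms=6/7b
10) 8462.929ms=78/7b +650.995ms=6/7b
Σ=12b of 12 (79bpm 6/8) — PASS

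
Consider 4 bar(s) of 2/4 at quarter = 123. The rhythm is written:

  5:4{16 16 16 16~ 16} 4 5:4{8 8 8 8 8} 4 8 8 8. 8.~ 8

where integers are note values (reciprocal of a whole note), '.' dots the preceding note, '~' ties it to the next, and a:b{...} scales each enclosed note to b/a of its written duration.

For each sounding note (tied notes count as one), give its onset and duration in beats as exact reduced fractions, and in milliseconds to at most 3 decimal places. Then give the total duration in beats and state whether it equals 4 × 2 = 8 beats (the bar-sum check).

1) 0.0ms=0b +97.561ms=1/5b
2) 97.561ms=1/5b +97.561ms=1/5b
3) 195.122ms=2/5b +97.561ms=1/5b
4) 292.683ms=3/5b +195.122ms=2/5b
5) 487.805ms=1b +487.805ms=1b
6) 975.61ms=2b +195.122ms=2/5b
7) 1170.732ms=12/5b +195.122ms=2/5b
8) 1365.854ms=14/5b +195.122ms=2/5b
9) 1560.976ms=16/5b +195.122ms=2/5b
10) 1756.098ms=18/5b +195.122ms=2/5b
11) 1951.22ms=4b +487.805ms=1b
12) 2439.024ms=5b +243.902ms=1/2b
13) 2682.927ms=11/2b +243.902ms=1/2b
14) 2926.829ms=6b +365.854ms=3/4b
15) 3292.683ms=27/4b +609.756ms=5/4b
Σ=8b of 8 (123bpm 2/4) — PASS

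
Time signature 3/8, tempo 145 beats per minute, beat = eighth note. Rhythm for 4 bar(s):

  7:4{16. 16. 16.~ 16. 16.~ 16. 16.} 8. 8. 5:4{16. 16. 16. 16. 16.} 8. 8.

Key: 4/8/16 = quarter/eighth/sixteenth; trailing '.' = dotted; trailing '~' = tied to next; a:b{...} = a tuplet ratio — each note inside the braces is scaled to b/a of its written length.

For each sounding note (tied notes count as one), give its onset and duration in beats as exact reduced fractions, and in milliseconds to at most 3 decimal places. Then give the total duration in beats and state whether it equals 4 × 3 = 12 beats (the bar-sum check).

1) 0.0ms=0b +177.34ms=3/7b
2) 177.34ms=3/7b +177.34ms=3/7b
3) 354.68ms=6/7b +354.68ms=6/7b
4) 709.36ms=12/7b +354.68ms=6/7b
5) 1064.039ms=18/7b +177.34ms=3/7b
6) 1241.379ms=3b +620.69ms=3/2b
7) 1862.069ms=9/2b +620.69ms=3/2b
8) 2482.759ms=6b +248.276ms=3/5b
9) 2731.034ms=33/5b +248.276ms=3/5b
10) 2979.31ms=36/5b +248.276ms=3/5b
11) 3227.586ms=39/5b +248.276ms=3/5b
12) 3475.862ms=42/5b +248.276ms=3/5b
13) 3724.138ms=9b +620.69ms=3/2b
14) 4344.828ms=21/2b +620.69ms=3/2b
Σ=12b of 12 (145bpm 3/8) — PASS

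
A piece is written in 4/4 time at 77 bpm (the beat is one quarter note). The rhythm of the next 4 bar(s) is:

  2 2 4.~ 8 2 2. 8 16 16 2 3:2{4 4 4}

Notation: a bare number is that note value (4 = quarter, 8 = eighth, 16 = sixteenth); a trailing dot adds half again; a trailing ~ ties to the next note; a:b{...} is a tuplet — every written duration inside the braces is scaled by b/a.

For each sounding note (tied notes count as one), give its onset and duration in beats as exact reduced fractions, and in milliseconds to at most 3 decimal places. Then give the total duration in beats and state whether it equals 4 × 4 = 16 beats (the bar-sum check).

1) 0.0ms=0b +1558.442ms=2b
2) 1558.442ms=2b +1558.442ms=2b
3) 3116.883ms=4b +1558.442ms=2b
4) 4675.325ms=6b +1558.442ms=2b
5) 6233.766ms=8b +2337.662ms=3b
6) 8571.429ms=11b +389.61ms=1/2b
7) 8961.039ms=23/2b +194.805ms=1/4b
8) 9155.844ms=47/4b +194.805ms=1/4b
9) 9350.649ms=12b +1558.442ms=2b
10) 10909.091ms=14b +519.481ms=2/3b
11) 11428.571ms=44/3b +519.481ms=2/3b
12) 11948.052ms=46/3b +519.481ms=2/3b
Σ=16b of 16 (77bpm 4/4) — PASS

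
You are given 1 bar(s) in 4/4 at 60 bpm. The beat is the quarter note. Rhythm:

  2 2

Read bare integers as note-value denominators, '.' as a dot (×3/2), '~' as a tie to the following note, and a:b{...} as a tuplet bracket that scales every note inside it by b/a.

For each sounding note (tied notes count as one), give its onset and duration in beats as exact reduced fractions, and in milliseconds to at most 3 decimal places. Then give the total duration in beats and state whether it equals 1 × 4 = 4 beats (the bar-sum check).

1) 0.0ms=0b +2000.0ms=2b
2) 2000.0ms=2b +2000.0ms=2b
Σ=4b of 4 (60bpm 4/4) — PASS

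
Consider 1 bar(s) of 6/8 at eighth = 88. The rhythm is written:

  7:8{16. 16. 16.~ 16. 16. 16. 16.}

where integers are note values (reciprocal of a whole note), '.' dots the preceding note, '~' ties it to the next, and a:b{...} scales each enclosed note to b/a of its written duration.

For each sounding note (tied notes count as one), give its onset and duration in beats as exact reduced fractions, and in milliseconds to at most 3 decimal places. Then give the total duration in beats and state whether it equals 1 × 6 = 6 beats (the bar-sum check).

1) 0.0ms=0b +584.416ms=6/7b
2) 584.416ms=6/7b +584.416ms=6/7b
3) 1168.831ms=12/7b +1168.831ms=12/7b
4) 2337.662ms=24/7b +584.416ms=6/7b
5) 2922.078ms=30/7b +584.416ms=6/7b
6) 3506.494ms=36/7b +584.416ms=6/7b
Σ=6b of 6 (88bpm 6/8) — PASS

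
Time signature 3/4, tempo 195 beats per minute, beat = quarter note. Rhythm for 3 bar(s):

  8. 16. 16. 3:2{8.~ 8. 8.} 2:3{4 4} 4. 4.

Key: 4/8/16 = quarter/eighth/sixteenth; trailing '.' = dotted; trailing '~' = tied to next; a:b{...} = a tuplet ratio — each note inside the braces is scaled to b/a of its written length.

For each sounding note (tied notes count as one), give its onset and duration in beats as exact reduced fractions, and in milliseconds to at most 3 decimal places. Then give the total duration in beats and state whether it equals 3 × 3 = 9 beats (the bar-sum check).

1) 0.0ms=0b +230.769ms=3/4b
2) 230.769ms=3/4b +115.385ms=3/8b
3) 346.154ms=9/8b +115.385ms=3/8b
4) 461.538ms=3/2b +307.692ms=1b
5) 769.231ms=5/2b +153.846ms=1/2b
6) 923.077ms=3b +461.538ms=3/2b
7) 1384.615ms=9/2b +461.538ms=3/2b
8) 1846.154ms=6b +461.538ms=3/2b
9) 2307.692ms=15/2b +461.538ms=3/2b
Σ=9b of 9 (195bpm 3/4) — PASS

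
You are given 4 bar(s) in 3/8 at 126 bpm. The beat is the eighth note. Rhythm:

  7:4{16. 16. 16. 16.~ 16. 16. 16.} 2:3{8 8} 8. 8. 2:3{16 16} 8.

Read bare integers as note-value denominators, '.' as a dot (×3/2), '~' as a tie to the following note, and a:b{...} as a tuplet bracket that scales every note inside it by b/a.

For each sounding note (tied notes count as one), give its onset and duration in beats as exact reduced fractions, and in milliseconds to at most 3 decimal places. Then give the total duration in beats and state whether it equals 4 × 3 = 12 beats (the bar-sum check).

1) 0.0ms=0b +204.082ms=3/7b
2) 204.082ms=3/7b +204.082ms=3/7b
3) 408.163ms=6/7b +204.082ms=3/7b
4) 612.245ms=9/7b +408.163ms=6/7b
5) 1020.408ms=15/7b +204.082ms=3/7b
6) 1224.49ms=18/7b +204.082ms=3/7b
7) 1428.571ms=3b +714.286ms=3/2b
8) 2142.857ms=9/2b +714.286ms=3/2b
9) 2857.143ms=6b +714.286ms=3/2b
10) 3571.429ms=15/2b +714.286ms=3/2b
11) 4285.714ms=9b +357.143ms=3/4b
12) 4642.857ms=39/4b +357.143ms=3/4b
13) 5000.0ms=21/2b +714.286ms=3/2b
Σ=12b of 12 (126bpm 3/8) — PASS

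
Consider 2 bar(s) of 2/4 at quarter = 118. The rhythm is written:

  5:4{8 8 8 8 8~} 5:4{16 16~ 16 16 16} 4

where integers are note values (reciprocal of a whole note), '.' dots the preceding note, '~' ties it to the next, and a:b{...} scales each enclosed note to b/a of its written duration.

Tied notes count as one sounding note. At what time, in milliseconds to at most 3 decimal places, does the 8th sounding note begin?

1. 0.0ms @ 0 + 203.39ms (2/5)
2. 203.39ms @ 2/5 + 203.39ms (2/5)
3. 406.78ms @ 4/5 + 203.39ms (2/5)
4. 610.169ms @ 6/5 + 203.39ms (2/5)
5. 813.559ms @ 8/5 + 305.085ms (3/5)
6. 1118.644ms @ 11/5 + 203.39ms (2/5)
7. 1322.034ms @ 13/5 + 101.695ms (1/5)
8. 1423.729ms @ 14/5 + 101.695ms (1/5)
9. 1525.424ms @ 3 + 508.475ms (1)

note 8 onset = 14/5b = 1423.729ms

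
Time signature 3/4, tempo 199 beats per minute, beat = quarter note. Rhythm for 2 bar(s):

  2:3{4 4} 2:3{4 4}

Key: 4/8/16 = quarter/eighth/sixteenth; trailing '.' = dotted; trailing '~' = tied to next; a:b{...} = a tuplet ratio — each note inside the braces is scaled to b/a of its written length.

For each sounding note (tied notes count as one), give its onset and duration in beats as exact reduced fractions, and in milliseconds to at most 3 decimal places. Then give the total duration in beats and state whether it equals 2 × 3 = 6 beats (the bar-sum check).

1) 0.0ms=0b +452.261ms=3/2b
2) 452.261ms=3/2b +452.261ms=3/2b
3) 904.523ms=3b +452.261ms=3/2b
4) 1356.784ms=9/2b +452.261ms=3/2b
Σ=6b of 6 (199bpm 3/4) — PASS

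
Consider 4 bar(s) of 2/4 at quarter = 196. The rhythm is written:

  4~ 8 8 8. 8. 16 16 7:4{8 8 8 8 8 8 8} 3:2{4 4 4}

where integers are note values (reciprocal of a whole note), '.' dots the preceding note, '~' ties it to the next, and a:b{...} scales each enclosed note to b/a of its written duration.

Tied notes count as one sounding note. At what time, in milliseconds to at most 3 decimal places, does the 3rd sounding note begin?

note 3 onset = 2b = 612.245ms

1. 0.0ms @ 0 + 459.184ms (3/2)
2. 459.184ms @ 3/2 + 153.061ms (1/2)
3. 612.245ms @ 2 + 229.592ms (3/4)
4. 841.837ms @ 11/4 + 229.592ms (3/4)
5. 1071.429ms @ 7/2 + 76.531ms (1/4)
6. 1147.959ms @ 15/4 + 76.531ms (1/4)
7. 1224.49ms @ 4 + 87.464ms (2/7)
8. 1311.953ms @ 30/7 + 87.464ms (2/7)
9. 1399.417ms @ 32/7 + 87.464ms (2/7)
10. 1486.88ms @ 34/7 + 87.464ms (2/7)
11. 1574.344ms @ 36/7 + 87.464ms (2/7)
12. 1661.808ms @ 38/7 + 87.464ms (2/7)
13. 1749.271ms @ 40/7 + 87.464ms (2/7)
14. 1836.735ms @ 6 + 204.082ms (2/3)
15. 2040.816ms @ 20/3 + 204.082ms (2/3)
16. 2244.898ms @ 22/3 + 204.082ms (2/3)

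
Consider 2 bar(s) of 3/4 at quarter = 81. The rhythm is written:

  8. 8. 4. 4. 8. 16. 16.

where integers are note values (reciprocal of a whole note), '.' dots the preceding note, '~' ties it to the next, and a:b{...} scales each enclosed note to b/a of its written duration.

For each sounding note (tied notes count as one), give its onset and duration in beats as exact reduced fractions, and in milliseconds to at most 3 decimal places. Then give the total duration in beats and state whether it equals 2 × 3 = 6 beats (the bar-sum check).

1) 0.0ms=0b +555.556ms=3/4b
2) 555.556ms=3/4b +555.556ms=3/4b
3) 1111.111ms=3/2b +1111.111ms=3/2b
4) 2222.222ms=3b +1111.111ms=3/2b
5) 3333.333ms=9/2b +555.556ms=3/4b
6) 3888.889ms=21/4b +277.778ms=3/8b
7) 4166.667ms=45/8b +277.778ms=3/8b
Σ=6b of 6 (81bpm 3/4) — PASS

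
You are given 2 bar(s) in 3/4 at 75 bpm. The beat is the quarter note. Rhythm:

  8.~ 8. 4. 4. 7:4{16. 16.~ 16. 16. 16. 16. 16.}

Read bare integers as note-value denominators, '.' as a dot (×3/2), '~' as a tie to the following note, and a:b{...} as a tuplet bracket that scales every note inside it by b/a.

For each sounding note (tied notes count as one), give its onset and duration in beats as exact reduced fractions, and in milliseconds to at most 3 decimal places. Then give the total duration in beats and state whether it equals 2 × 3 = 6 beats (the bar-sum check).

1) 0.0ms=0b +1200.0ms=3/2b
2) 1200.0ms=3/2b +1200.0ms=3/2b
3) 2400.0ms=3b +1200.0ms=3/2b
4) 3600.0ms=9/2b +171.429ms=3/14b
5) 3771.429ms=33/7b +342.857ms=3/7b
6) 4114.286ms=36/7b +171.429ms=3/14b
7) 4285.714ms=75/14b +171.429ms=3/14b
8) 4457.143ms=39/7b +171.429ms=3/14b
9) 4628.571ms=81/14b +171.429ms=3/14b
Σ=6b of 6 (75bpm 3/4) — PASS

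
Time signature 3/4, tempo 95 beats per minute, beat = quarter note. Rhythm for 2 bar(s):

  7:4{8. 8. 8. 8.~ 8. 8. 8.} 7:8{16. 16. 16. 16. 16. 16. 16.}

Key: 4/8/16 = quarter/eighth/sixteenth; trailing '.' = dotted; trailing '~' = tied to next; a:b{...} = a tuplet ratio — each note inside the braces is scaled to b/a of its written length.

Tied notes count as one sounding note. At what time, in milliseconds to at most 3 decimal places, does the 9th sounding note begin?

1. 0.0ms @ 0 + 270.677ms (3/7)
2. 270.677ms @ 3/7 + 270.677ms (3/7)
3. 541.353ms @ 6/7 + 270.677ms (3/7)
4. 812.03ms @ 9/7 + 541.353ms (6/7)
5. 1353.383ms @ 15/7 + 270.677ms (3/7)
6. 1624.06ms @ 18/7 + 270.677ms (3/7)
7. 1894.737ms @ 3 + 270.677ms (3/7)
8. 2165.414ms @ 24/7 + 270.677ms (3/7)
9. 2436.09ms @ 27/7 + 270.677ms (3/7)
10. 2706.767ms @ 30/7 + 270.677ms (3/7)
11. 2977.444ms @ 33/7 + 270.677ms (3/7)
12. 3248.12ms @ 36/7 + 270.677ms (3/7)
13. 3518.797ms @ 39/7 + 270.677ms (3/7)

note 9 onset = 27/7b = 2436.09ms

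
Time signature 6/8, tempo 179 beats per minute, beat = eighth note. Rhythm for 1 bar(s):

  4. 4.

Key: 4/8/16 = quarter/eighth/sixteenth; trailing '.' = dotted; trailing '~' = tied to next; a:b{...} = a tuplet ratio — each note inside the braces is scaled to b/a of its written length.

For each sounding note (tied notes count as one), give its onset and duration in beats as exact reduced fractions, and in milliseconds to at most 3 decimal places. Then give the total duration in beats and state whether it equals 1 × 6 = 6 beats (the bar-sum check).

1) 0.0ms=0b +1005.587ms=3b
2) 1005.587ms=3b +1005.587ms=3b
Σ=6b of 6 (179bpm 6/8) — PASS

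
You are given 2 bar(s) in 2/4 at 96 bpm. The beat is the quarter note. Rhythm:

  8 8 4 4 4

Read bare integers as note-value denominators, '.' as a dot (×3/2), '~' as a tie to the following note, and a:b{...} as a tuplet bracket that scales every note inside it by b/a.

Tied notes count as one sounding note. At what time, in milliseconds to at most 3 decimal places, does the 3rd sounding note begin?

1. 0.0ms @ 0 + 312.5ms (1/2)
2. 312.5ms @ 1/2 + 312.5ms (1/2)
3. 625.0ms @ 1 + 625.0ms (1)
4. 1250.0ms @ 2 + 625.0ms (1)
5. 1875.0ms @ 3 + 625.0ms (1)

note 3 onset = 1b = 625.0ms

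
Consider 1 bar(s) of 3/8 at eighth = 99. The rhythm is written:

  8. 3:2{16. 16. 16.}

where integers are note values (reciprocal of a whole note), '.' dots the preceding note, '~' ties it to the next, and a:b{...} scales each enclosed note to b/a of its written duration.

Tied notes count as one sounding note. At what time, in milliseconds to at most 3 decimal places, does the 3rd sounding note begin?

note 3 onset = 2b = 1212.121ms

1. 0.0ms @ 0 + 909.091ms (3/2)
2. 909.091ms @ 3/2 + 303.03ms (1/2)
3. 1212.121ms @ 2 + 303.03ms (1/2)
4. 1515.152ms @ 5/2 + 303.03ms (1/2)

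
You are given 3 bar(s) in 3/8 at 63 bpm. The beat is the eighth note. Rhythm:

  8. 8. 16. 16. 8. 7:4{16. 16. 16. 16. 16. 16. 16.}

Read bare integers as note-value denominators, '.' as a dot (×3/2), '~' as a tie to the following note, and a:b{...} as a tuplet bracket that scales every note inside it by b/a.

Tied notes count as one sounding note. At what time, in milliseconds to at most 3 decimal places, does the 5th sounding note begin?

note 5 onset = 9/2b = 4285.714ms

1. 0.0ms @ 0 + 1428.571ms (3/2)
2. 1428.571ms @ 3/2 + 1428.571ms (3/2)
3. 2857.143ms @ 3 + 714.286ms (3/4)
4. 3571.429ms @ 15/4 + 714.286ms (3/4)
5. 4285.714ms @ 9/2 + 1428.571ms (3/2)
6. 5714.286ms @ 6 + 408.163ms (3/7)
7. 6122.449ms @ 45/7 + 408.163ms (3/7)
8. 6530.612ms @ 48/7 + 408.163ms (3/7)
9. 6938.776ms @ 51/7 + 408.163ms (3/7)
10. 7346.939ms @ 54/7 + 408.163ms (3/7)
11. 7755.102ms @ 57/7 + 408.163ms (3/7)
12. 8163.265ms @ 60/7 + 408.163ms (3/7)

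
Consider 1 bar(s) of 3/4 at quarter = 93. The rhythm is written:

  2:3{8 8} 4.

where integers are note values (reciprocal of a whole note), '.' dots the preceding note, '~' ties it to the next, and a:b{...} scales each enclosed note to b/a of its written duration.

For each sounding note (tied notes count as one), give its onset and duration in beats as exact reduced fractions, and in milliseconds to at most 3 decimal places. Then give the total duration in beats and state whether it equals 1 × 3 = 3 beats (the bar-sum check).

1) 0.0ms=0b +483.871ms=3/4b
2) 483.871ms=3/4b +483.871ms=3/4b
3) 967.742ms=3/2b +967.742ms=3/2b
Σ=3b of 3 (93bpm 3/4) — PASS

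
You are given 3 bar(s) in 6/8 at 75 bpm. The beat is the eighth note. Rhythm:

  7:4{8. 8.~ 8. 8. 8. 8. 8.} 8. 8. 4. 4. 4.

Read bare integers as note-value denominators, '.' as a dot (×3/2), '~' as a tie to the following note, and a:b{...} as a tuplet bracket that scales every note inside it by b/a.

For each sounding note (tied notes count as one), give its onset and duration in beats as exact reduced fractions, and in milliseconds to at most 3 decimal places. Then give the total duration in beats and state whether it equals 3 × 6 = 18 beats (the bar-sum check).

1) 0.0ms=0b +685.714ms=6/7b
2) 685.714ms=6/7b +1371.429ms=12/7b
3) 2057.143ms=18/7b +685.714ms=6/7b
4) 2742.857ms=24/7b +685.714ms=6/7b
5) 3428.571ms=30/7b +685.714ms=6/7b
6) 4114.286ms=36/7b +685.714ms=6/7b
7) 4800.0ms=6b +1200.0ms=3/2b
8) 6000.0ms=15/2b +1200.0ms=3/2b
9) 7200.0ms=9b +2400.0ms=3b
10) 9600.0ms=12b +2400.0ms=3b
11) 12000.0ms=15b +2400.0ms=3b
Σ=18b of 18 (75bpm 6/8) — PASS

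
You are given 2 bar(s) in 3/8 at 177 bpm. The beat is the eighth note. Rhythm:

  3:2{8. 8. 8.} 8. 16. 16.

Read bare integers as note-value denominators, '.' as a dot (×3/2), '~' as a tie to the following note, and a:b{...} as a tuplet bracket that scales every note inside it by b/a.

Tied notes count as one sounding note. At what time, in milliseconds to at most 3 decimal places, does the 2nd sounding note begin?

1. 0.0ms @ 0 + 338.983ms (1)
2. 338.983ms @ 1 + 338.983ms (1)
3. 677.966ms @ 2 + 338.983ms (1)
4. 1016.949ms @ 3 + 508.475ms (3/2)
5. 1525.424ms @ 9/2 + 254.237ms (3/4)
6. 1779.661ms @ 21/4 + 254.237ms (3/4)

note 2 onset = 1b = 338.983ms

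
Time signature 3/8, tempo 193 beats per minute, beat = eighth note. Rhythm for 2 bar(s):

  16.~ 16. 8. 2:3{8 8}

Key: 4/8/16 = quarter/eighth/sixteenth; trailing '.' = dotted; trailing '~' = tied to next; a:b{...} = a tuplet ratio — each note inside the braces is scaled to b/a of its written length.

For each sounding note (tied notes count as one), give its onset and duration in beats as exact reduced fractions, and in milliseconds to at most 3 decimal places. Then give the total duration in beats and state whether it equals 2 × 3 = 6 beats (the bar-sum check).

1) 0.0ms=0b +466.321ms=3/2b
2) 466.321ms=3/2b +466.321ms=3/2b
3) 932.642ms=3b +466.321ms=3/2b
4) 1398.964ms=9/2b +466.321ms=3/2b
Σ=6b of 6 (193bpm 3/8) — PASS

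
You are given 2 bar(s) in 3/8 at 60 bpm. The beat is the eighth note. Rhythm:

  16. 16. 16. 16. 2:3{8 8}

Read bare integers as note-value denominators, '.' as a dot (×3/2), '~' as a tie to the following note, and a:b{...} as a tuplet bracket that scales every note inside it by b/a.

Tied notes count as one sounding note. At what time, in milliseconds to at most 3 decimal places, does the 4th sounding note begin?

note 4 onset = 9/4b = 2250.0ms

1. 0.0ms @ 0 + 750.0ms (3/4)
2. 750.0ms @ 3/4 + 750.0ms (3/4)
3. 1500.0ms @ 3/2 + 750.0ms (3/4)
4. 2250.0ms @ 9/4 + 750.0ms (3/4)
5. 3000.0ms @ 3 + 1500.0ms (3/2)
6. 4500.0ms @ 9/2 + 1500.0ms (3/2)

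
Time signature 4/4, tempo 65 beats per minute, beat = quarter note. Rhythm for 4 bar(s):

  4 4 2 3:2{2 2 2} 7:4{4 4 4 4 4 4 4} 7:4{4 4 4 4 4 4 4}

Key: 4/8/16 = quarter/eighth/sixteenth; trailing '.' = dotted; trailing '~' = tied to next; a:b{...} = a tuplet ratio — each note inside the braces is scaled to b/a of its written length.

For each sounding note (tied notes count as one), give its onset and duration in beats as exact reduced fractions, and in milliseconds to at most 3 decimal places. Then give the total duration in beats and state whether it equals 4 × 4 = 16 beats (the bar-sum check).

1) 0.0ms=0b +923.077ms=1b
2) 923.077ms=1b +923.077ms=1b
3) 1846.154ms=2b +1846.154ms=2b
4) 3692.308ms=4b +1230.769ms=4/3b
5) 4923.077ms=16/3b +1230.769ms=4/3b
6) 6153.846ms=20/3b +1230.769ms=4/3b
7) 7384.615ms=8b +527.473ms=4/7b
8) 7912.088ms=60/7b +527.473ms=4/7b
9) 8439.56ms=64/7b +527.473ms=4/7b
10) 8967.033ms=68/7b +527.473ms=4/7b
11) 9494.505ms=72/7b +527.473ms=4/7b
12) 10021.978ms=76/7b +527.473ms=4/7b
13) 10549.451ms=80/7b +527.473ms=4/7b
14) 11076.923ms=12b +527.473ms=4/7b
15) 11604.396ms=88/7b +527.473ms=4/7b
16) 12131.868ms=92/7b +527.473ms=4/7b
17) 12659.341ms=96/7b +527.473ms=4/7b
18) 13186.813ms=100/7b +527.473ms=4/7b
19) 13714.286ms=104/7b +527.473ms=4/7b
20) 14241.758ms=108/7b +527.473ms=4/7b
Σ=16b of 16 (65bpm 4/4) — PASS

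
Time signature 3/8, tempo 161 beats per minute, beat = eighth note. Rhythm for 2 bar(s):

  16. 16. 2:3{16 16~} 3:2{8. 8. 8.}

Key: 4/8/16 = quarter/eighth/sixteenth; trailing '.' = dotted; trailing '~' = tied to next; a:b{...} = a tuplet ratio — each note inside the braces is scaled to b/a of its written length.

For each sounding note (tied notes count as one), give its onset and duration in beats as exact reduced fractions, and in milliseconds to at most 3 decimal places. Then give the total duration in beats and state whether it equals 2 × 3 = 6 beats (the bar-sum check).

1) 0.0ms=0b +279.503ms=3/4b
2) 279.503ms=3/4b +279.503ms=3/4b
3) 559.006ms=3/2b +279.503ms=3/4b
4) 838.509ms=9/4b +652.174ms=7/4b
5) 1490.683ms=4b +372.671ms=1b
6) 1863.354ms=5b +372.671ms=1b
Σ=6b of 6 (161bpm 3/8) — PASS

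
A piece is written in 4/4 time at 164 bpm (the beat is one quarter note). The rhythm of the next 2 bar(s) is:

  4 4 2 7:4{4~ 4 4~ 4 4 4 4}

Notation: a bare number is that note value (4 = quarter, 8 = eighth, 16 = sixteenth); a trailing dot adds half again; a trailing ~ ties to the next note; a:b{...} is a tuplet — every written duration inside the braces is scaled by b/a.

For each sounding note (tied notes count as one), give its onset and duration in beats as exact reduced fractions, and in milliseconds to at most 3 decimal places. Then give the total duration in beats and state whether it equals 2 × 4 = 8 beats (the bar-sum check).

1) 0.0ms=0b +365.854ms=1b
2) 365.854ms=1b +365.854ms=1b
3) 731.707ms=2b +731.707ms=2b
4) 1463.415ms=4b +418.118ms=8/7b
5) 1881.533ms=36/7b +418.118ms=8/7b
6) 2299.652ms=44/7b +209.059ms=4/7b
7) 2508.711ms=48/7b +209.059ms=4/7b
8) 2717.77ms=52/7b +209.059ms=4/7b
Σ=8b of 8 (164bpm 4/4) — PASS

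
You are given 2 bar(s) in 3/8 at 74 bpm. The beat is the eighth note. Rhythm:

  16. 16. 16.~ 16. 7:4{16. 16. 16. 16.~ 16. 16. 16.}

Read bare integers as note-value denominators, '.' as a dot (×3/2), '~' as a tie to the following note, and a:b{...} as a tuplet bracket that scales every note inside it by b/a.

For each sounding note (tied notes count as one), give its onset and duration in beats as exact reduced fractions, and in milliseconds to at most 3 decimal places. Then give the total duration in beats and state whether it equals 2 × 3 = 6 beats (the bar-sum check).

1) 0.0ms=0b +608.108ms=3/4b
2) 608.108ms=3/4b +608.108ms=3/4b
3) 1216.216ms=3/2b +1216.216ms=3/2b
4) 2432.432ms=3b +347.49ms=3/7b
5) 2779.923ms=24/7b +347.49ms=3/7b
6) 3127.413ms=27/7b +347.49ms=3/7b
7) 3474.903ms=30/7b +694.981ms=6/7b
8) 4169.884ms=36/7b +347.49ms=3/7b
9) 4517.375ms=39/7b +347.49ms=3/7b
Σ=6b of 6 (74bpm 3/8) — PASS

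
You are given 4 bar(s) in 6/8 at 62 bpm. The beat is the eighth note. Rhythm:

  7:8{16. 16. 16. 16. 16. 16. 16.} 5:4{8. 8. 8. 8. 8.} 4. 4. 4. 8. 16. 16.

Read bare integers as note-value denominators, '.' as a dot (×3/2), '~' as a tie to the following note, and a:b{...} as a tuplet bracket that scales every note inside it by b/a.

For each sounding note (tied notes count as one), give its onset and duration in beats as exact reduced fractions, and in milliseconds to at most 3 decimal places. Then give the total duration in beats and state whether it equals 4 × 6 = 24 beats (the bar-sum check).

1) 0.0ms=0b +829.493ms=6/7b
2) 829.493ms=6/7b +829.493ms=6/7b
3) 1658.986ms=12/7b +829.493ms=6/7b
4) 2488.479ms=18/7b +829.493ms=6/7b
5) 3317.972ms=24/7b +829.493ms=6/7b
6) 4147.465ms=30/7b +829.493ms=6/7b
7) 4976.959ms=36/7b +829.493ms=6/7b
8) 5806.452ms=6b +1161.29ms=6/5b
9) 6967.742ms=36/5b +1161.29ms=6/5b
10) 8129.032ms=42/5b +1161.29ms=6/5b
11) 9290.323ms=48/5b +1161.29ms=6/5b
12) 10451.613ms=54/5b +1161.29ms=6/5b
13) 11612.903ms=12b +2903.226ms=3b
14) 14516.129ms=15b +2903.226ms=3b
15) 17419.355ms=18b +2903.226ms=3b
16) 20322.581ms=21b +1451.613ms=3/2b
17) 21774.194ms=45/2b +725.806ms=3/4b
18) 22500.0ms=93/4b +725.806ms=3/4b
Σ=24b of 24 (62bpm 6/8) — PASS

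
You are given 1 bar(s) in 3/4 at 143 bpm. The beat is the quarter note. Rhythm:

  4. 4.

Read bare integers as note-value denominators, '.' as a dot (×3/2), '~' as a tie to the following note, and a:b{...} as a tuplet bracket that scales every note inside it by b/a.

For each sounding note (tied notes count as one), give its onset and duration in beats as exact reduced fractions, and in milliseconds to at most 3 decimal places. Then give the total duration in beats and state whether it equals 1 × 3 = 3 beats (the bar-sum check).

1) 0.0ms=0b +629.371ms=3/2b
2) 629.371ms=3/2b +629.371ms=3/2b
Σ=3b of 3 (143bpm 3/4) — PASS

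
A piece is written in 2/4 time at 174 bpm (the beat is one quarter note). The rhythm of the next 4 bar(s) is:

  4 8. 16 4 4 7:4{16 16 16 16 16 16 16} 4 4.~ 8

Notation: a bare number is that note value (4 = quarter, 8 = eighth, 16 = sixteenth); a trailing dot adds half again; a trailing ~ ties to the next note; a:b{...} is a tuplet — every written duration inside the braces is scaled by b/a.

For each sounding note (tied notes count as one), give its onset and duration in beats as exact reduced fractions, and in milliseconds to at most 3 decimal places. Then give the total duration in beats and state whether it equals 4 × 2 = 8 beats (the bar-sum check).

1) 0.0ms=0b +344.828ms=1b
2) 344.828ms=1b +258.621ms=3/4b
3) 603.448ms=7/4b +86.207ms=1/4b
4) 689.655ms=2b +344.828ms=1b
5) 1034.483ms=3b +344.828ms=1b
6) 1379.31ms=4b +49.261ms=1/7b
7) 1428.571ms=29/7b +49.261ms=1/7b
8) 1477.833ms=30/7b +49.261ms=1/7b
9) 1527.094ms=31/7b +49.261ms=1/7b
10) 1576.355ms=32/7b +49.261ms=1/7b
11) 1625.616ms=33/7b +49.261ms=1/7b
12) 1674.877ms=34/7b +49.261ms=1/7b
13) 1724.138ms=5b +344.828ms=1b
14) 2068.966ms=6b +689.655ms=2b
Σ=8b of 8 (174bpm 2/4) — PASS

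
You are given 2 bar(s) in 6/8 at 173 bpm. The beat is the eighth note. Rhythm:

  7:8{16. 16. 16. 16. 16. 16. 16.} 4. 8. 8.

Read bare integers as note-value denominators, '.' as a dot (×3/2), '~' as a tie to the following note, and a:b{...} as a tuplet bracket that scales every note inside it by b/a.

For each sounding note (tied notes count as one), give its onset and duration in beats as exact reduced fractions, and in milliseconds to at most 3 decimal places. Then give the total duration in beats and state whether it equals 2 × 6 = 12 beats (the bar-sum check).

1) 0.0ms=0b +297.275ms=6/7b
2) 297.275ms=6/7b +297.275ms=6/7b
3) 594.55ms=12/7b +297.275ms=6/7b
4) 891.825ms=18/7b +297.275ms=6/7b
5) 1189.1ms=24/7b +297.275ms=6/7b
6) 1486.375ms=30/7b +297.275ms=6/7b
7) 1783.65ms=36/7b +297.275ms=6/7b
8) 2080.925ms=6b +1040.462ms=3b
9) 3121.387ms=9b +520.231ms=3/2b
10) 3641.618ms=21/2b +520.231ms=3/2b
Σ=12b of 12 (173bpm 6/8) — PASS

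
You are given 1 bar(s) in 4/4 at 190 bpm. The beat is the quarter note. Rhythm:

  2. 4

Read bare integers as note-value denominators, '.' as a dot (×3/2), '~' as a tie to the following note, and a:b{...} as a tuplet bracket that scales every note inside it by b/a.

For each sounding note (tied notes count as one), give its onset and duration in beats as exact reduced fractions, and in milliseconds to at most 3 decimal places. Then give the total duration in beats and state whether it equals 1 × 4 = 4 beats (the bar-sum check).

1) 0.0ms=0b +947.368ms=3b
2) 947.368ms=3b +315.789ms=1b
Σ=4b of 4 (190bpm 4/4) — PASS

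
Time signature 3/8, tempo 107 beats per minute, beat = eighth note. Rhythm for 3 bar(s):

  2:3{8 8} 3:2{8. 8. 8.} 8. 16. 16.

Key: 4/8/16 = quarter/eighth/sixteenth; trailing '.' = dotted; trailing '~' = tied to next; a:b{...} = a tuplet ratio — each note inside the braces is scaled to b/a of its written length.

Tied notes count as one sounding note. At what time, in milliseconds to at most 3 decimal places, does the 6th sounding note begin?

note 6 onset = 6b = 3364.486ms

1. 0.0ms @ 0 + 841.121ms (3/2)
2. 841.121ms @ 3/2 + 841.121ms (3/2)
3. 1682.243ms @ 3 + 560.748ms (1)
4. 2242.991ms @ 4 + 560.748ms (1)
5. 2803.738ms @ 5 + 560.748ms (1)
6. 3364.486ms @ 6 + 841.121ms (3/2)
7. 4205.607ms @ 15/2 + 420.561ms (3/4)
8. 4626.168ms @ 33/4 + 420.561ms (3/4)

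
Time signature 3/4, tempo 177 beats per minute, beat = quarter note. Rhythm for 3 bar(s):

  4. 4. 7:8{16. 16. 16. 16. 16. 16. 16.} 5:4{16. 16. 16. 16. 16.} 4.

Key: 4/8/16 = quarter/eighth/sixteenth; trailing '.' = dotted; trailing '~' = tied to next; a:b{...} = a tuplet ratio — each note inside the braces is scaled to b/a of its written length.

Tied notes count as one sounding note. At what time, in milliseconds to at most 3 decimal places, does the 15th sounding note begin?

note 15 onset = 15/2b = 2542.373ms

1. 0.0ms @ 0 + 508.475ms (3/2)
2. 508.475ms @ 3/2 + 508.475ms (3/2)
3. 1016.949ms @ 3 + 145.278ms (3/7)
4. 1162.228ms @ 24/7 + 145.278ms (3/7)
5. 1307.506ms @ 27/7 + 145.278ms (3/7)
6. 1452.785ms @ 30/7 + 145.278ms (3/7)
7. 1598.063ms @ 33/7 + 145.278ms (3/7)
8. 1743.341ms @ 36/7 + 145.278ms (3/7)
9. 1888.62ms @ 39/7 + 145.278ms (3/7)
10. 2033.898ms @ 6 + 101.695ms (3/10)
11. 2135.593ms @ 63/10 + 101.695ms (3/10)
12. 2237.288ms @ 33/5 + 101.695ms (3/10)
13. 2338.983ms @ 69/10 + 101.695ms (3/10)
14. 2440.678ms @ 36/5 + 101.695ms (3/10)
15. 2542.373ms @ 15/2 + 508.475ms (3/2)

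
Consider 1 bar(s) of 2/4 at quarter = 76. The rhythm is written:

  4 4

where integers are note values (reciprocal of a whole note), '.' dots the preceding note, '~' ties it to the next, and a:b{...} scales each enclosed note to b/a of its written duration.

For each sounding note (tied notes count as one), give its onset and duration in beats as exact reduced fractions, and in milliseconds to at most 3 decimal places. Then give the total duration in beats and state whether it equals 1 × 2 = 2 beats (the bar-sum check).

1) 0.0ms=0b +789.474ms=1b
2) 789.474ms=1b +789.474ms=1b
Σ=2b of 2 (76bpm 2/4) — PASS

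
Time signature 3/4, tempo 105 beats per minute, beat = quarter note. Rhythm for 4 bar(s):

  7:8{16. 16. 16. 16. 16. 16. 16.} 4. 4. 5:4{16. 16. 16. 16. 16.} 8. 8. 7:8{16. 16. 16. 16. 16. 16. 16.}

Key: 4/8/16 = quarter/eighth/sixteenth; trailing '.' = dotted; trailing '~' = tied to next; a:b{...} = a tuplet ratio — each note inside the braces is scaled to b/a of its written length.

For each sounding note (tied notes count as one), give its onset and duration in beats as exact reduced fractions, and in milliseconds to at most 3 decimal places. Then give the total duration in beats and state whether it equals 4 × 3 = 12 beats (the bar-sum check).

1) 0.0ms=0b +244.898ms=3/7b
2) 244.898ms=3/7b +244.898ms=3/7b
3) 489.796ms=6/7b +244.898ms=3/7b
4) 734.694ms=9/7b +244.898ms=3/7b
5) 979.592ms=12/7b +244.898ms=3/7b
6) 1224.49ms=15/7b +244.898ms=3/7b
7) 1469.388ms=18/7b +244.898ms=3/7b
8) 1714.286ms=3b +857.143ms=3/2b
9) 2571.429ms=9/2b +857.143ms=3/2b
10) 3428.571ms=6b +171.429ms=3/10b
11) 3600.0ms=63/10b +171.429ms=3/10b
12) 3771.429ms=33/5b +171.429ms=3/10b
13) 3942.857ms=69/10b +171.429ms=3/10b
14) 4114.286ms=36/5b +171.429ms=3/10b
15) 4285.714ms=15/2b +428.571ms=3/4b
16) 4714.286ms=33/4b +428.571ms=3/4b
17) 5142.857ms=9b +244.898ms=3/7b
18) 5387.755ms=66/7b +244.898ms=3/7b
19) 5632.653ms=69/7b +244.898ms=3/7b
20) 5877.551ms=72/7b +244.898ms=3/7b
21) 6122.449ms=75/7b +244.898ms=3/7b
22) 6367.347ms=78/7b +244.898ms=3/7b
23) 6612.245ms=81/7b +244.898ms=3/7b
Σ=12b of 12 (105bpm 3/4) — PASS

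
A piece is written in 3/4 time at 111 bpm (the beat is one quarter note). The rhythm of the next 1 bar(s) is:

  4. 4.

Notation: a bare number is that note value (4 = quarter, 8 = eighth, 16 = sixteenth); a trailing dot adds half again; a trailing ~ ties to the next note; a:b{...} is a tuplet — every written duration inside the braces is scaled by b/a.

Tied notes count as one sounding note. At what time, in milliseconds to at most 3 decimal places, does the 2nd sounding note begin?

note 2 onset = 3/2b = 810.811ms

1. 0.0ms @ 0 + 810.811ms (3/2)
2. 810.811ms @ 3/2 + 810.811ms (3/2)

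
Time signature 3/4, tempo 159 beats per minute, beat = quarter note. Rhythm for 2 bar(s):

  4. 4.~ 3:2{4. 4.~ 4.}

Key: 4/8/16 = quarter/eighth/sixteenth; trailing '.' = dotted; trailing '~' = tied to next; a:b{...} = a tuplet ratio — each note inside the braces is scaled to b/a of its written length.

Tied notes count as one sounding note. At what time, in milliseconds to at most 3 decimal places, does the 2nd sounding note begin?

1. 0.0ms @ 0 + 566.038ms (3/2)
2. 566.038ms @ 3/2 + 943.396ms (5/2)
3. 1509.434ms @ 4 + 754.717ms (2)

note 2 onset = 3/2b = 566.038ms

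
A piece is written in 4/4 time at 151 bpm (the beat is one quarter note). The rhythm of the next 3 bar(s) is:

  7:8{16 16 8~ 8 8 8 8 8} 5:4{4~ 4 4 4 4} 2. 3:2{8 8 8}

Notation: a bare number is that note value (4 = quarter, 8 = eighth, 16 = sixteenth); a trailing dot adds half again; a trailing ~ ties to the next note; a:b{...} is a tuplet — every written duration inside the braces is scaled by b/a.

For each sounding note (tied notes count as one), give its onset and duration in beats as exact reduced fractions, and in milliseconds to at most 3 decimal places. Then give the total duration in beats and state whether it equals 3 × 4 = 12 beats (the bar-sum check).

1) 0.0ms=0b +113.529ms=2/7b
2) 113.529ms=2/7b +113.529ms=2/7b
3) 227.058ms=4/7b +454.115ms=8/7b
4) 681.173ms=12/7b +227.058ms=4/7b
5) 908.231ms=16/7b +227.058ms=4/7b
6) 1135.289ms=20/7b +227.058ms=4/7b
7) 1362.346ms=24/7b +227.058ms=4/7b
8) 1589.404ms=4b +635.762ms=8/5b
9) 2225.166ms=28/5b +317.881ms=4/5b
10) 2543.046ms=32/5b +317.881ms=4/5b
11) 2860.927ms=36/5b +317.881ms=4/5b
12) 3178.808ms=8b +1192.053ms=3b
13) 4370.861ms=11b +132.45ms=1/3b
14) 4503.311ms=34/3b +132.45ms=1/3b
15) 4635.762ms=35/3b +132.45ms=1/3b
Σ=12b of 12 (151bpm 4/4) — PASS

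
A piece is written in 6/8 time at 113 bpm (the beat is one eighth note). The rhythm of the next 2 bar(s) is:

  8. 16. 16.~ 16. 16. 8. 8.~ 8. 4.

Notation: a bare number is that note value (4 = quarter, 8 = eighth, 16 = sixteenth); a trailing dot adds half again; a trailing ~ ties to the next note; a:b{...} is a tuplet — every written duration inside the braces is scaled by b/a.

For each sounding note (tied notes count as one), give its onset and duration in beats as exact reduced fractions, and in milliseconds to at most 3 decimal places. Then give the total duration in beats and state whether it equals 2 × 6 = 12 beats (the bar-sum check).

1) 0.0ms=0b +796.46ms=3/2b
2) 796.46ms=3/2b +398.23ms=3/4b
3) 1194.69ms=9/4b +796.46ms=3/2b
4) 1991.15ms=15/4b +398.23ms=3/4b
5) 2389.381ms=9/2b +796.46ms=3/2b
6) 3185.841ms=6b +1592.92ms=3b
7) 4778.761ms=9b +1592.92ms=3b
Σ=12b of 12 (113bpm 6/8) — PASS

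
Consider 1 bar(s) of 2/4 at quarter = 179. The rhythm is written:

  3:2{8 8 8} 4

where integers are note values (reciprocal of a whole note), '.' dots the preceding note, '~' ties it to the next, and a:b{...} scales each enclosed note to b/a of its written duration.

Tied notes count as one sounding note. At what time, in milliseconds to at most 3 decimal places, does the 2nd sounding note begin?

note 2 onset = 1/3b = 111.732ms

1. 0.0ms @ 0 + 111.732ms (1/3)
2. 111.732ms @ 1/3 + 111.732ms (1/3)
3. 223.464ms @ 2/3 + 111.732ms (1/3)
4. 335.196ms @ 1 + 335.196ms (1)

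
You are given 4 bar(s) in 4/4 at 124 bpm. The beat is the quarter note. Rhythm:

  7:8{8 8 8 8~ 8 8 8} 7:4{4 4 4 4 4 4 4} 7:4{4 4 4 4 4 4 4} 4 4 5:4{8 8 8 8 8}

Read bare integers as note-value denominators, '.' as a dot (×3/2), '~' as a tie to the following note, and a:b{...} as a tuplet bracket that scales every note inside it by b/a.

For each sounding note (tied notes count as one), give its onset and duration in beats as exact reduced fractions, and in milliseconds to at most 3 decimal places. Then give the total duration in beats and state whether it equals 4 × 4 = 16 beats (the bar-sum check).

1) 0.0ms=0b +276.498ms=4/7b
2) 276.498ms=4/7b +276.498ms=4/7b
3) 552.995ms=8/7b +276.498ms=4/7b
4) 829.493ms=12/7b +552.995ms=8/7b
5) 1382.488ms=20/7b +276.498ms=4/7b
6) 1658.986ms=24/7b +276.498ms=4/7b
7) 1935.484ms=4b +276.498ms=4/7b
8) 2211.982ms=32/7b +276.498ms=4/7b
9) 2488.479ms=36/7b +276.498ms=4/7b
10) 2764.977ms=40/7b +276.498ms=4/7b
11) 3041.475ms=44/7b +276.498ms=4/7b
12) 3317.972ms=48/7b +276.498ms=4/7b
13) 3594.47ms=52/7b +276.498ms=4/7b
14) 3870.968ms=8b +276.498ms=4/7b
15) 4147.465ms=60/7b +276.498ms=4/7b
16) 4423.963ms=64/7b +276.498ms=4/7b
17) 4700.461ms=68/7b +276.498ms=4/7b
18) 4976.959ms=72/7b +276.498ms=4/7b
19) 5253.456ms=76/7b +276.498ms=4/7b
20) 5529.954ms=80/7b +276.498ms=4/7b
21) 5806.452ms=12b +483.871ms=1b
22) 6290.323ms=13b +483.871ms=1b
23) 6774.194ms=14b +193.548ms=2/5b
24) 6967.742ms=72/5b +193.548ms=2/5b
25) 7161.29ms=74/5b +193.548ms=2/5b
26) 7354.839ms=76/5b +193.548ms=2/5b
27) 7548.387ms=78/5b +193.548ms=2/5b
Σ=16b of 16 (124bpm 4/4) — PASS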